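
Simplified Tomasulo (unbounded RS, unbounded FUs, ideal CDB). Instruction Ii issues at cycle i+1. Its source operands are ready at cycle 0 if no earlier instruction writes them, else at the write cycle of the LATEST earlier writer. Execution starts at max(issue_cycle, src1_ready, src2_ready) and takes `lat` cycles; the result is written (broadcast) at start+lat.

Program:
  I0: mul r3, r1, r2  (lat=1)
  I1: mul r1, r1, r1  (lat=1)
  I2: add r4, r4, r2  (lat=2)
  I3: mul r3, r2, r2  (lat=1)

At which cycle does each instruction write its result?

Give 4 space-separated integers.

I0 mul r3: issue@1 deps=(None,None) exec_start@1 write@2
I1 mul r1: issue@2 deps=(None,None) exec_start@2 write@3
I2 add r4: issue@3 deps=(None,None) exec_start@3 write@5
I3 mul r3: issue@4 deps=(None,None) exec_start@4 write@5

Answer: 2 3 5 5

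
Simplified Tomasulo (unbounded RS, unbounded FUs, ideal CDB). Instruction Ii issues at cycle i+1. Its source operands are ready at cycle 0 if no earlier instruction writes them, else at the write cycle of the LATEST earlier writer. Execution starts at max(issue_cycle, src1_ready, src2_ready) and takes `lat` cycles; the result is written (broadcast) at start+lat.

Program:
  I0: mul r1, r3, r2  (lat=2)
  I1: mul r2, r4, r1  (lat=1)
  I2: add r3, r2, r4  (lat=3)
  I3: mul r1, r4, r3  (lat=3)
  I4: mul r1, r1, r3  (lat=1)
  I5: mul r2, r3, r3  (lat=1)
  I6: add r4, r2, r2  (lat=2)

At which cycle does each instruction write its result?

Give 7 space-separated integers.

I0 mul r1: issue@1 deps=(None,None) exec_start@1 write@3
I1 mul r2: issue@2 deps=(None,0) exec_start@3 write@4
I2 add r3: issue@3 deps=(1,None) exec_start@4 write@7
I3 mul r1: issue@4 deps=(None,2) exec_start@7 write@10
I4 mul r1: issue@5 deps=(3,2) exec_start@10 write@11
I5 mul r2: issue@6 deps=(2,2) exec_start@7 write@8
I6 add r4: issue@7 deps=(5,5) exec_start@8 write@10

Answer: 3 4 7 10 11 8 10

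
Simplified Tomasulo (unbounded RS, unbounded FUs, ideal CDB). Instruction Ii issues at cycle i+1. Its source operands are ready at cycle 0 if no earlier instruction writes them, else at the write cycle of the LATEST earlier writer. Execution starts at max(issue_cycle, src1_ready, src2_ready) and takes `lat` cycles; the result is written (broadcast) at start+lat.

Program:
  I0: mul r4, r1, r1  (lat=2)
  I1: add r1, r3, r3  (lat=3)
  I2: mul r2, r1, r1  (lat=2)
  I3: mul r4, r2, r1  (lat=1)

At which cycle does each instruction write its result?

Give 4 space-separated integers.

I0 mul r4: issue@1 deps=(None,None) exec_start@1 write@3
I1 add r1: issue@2 deps=(None,None) exec_start@2 write@5
I2 mul r2: issue@3 deps=(1,1) exec_start@5 write@7
I3 mul r4: issue@4 deps=(2,1) exec_start@7 write@8

Answer: 3 5 7 8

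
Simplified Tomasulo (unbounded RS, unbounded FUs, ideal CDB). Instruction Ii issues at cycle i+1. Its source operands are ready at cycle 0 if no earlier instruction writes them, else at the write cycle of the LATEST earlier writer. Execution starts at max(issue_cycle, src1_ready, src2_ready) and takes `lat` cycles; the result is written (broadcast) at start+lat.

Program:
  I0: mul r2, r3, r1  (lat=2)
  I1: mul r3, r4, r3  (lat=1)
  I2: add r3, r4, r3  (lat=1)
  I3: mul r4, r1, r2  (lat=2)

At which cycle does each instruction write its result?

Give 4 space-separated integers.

Answer: 3 3 4 6

Derivation:
I0 mul r2: issue@1 deps=(None,None) exec_start@1 write@3
I1 mul r3: issue@2 deps=(None,None) exec_start@2 write@3
I2 add r3: issue@3 deps=(None,1) exec_start@3 write@4
I3 mul r4: issue@4 deps=(None,0) exec_start@4 write@6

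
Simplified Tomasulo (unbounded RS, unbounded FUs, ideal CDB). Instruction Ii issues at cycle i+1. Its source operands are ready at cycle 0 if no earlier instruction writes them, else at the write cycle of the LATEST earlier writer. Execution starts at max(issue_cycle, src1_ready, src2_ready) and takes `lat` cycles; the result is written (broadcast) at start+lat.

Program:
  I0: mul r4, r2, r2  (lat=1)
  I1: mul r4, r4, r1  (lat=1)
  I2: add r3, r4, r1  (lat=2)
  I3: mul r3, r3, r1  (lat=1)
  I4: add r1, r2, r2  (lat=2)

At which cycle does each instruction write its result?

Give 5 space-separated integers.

Answer: 2 3 5 6 7

Derivation:
I0 mul r4: issue@1 deps=(None,None) exec_start@1 write@2
I1 mul r4: issue@2 deps=(0,None) exec_start@2 write@3
I2 add r3: issue@3 deps=(1,None) exec_start@3 write@5
I3 mul r3: issue@4 deps=(2,None) exec_start@5 write@6
I4 add r1: issue@5 deps=(None,None) exec_start@5 write@7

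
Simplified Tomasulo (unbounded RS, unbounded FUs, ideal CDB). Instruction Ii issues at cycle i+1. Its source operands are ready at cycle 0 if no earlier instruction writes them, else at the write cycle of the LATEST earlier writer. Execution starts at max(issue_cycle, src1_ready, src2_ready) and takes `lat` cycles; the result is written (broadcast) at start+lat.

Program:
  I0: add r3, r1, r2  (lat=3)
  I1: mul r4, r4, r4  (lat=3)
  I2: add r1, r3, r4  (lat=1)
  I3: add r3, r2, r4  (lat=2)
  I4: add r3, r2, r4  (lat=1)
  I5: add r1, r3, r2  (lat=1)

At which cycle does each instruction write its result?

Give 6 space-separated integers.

Answer: 4 5 6 7 6 7

Derivation:
I0 add r3: issue@1 deps=(None,None) exec_start@1 write@4
I1 mul r4: issue@2 deps=(None,None) exec_start@2 write@5
I2 add r1: issue@3 deps=(0,1) exec_start@5 write@6
I3 add r3: issue@4 deps=(None,1) exec_start@5 write@7
I4 add r3: issue@5 deps=(None,1) exec_start@5 write@6
I5 add r1: issue@6 deps=(4,None) exec_start@6 write@7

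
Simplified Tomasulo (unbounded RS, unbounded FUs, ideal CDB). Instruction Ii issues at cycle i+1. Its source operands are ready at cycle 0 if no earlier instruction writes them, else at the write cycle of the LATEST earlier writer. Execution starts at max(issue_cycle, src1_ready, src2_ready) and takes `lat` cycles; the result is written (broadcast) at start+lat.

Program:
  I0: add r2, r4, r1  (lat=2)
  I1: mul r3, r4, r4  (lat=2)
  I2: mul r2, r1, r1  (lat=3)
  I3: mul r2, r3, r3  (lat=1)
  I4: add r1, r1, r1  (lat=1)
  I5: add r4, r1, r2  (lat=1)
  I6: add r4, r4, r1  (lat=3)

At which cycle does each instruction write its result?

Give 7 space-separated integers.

Answer: 3 4 6 5 6 7 10

Derivation:
I0 add r2: issue@1 deps=(None,None) exec_start@1 write@3
I1 mul r3: issue@2 deps=(None,None) exec_start@2 write@4
I2 mul r2: issue@3 deps=(None,None) exec_start@3 write@6
I3 mul r2: issue@4 deps=(1,1) exec_start@4 write@5
I4 add r1: issue@5 deps=(None,None) exec_start@5 write@6
I5 add r4: issue@6 deps=(4,3) exec_start@6 write@7
I6 add r4: issue@7 deps=(5,4) exec_start@7 write@10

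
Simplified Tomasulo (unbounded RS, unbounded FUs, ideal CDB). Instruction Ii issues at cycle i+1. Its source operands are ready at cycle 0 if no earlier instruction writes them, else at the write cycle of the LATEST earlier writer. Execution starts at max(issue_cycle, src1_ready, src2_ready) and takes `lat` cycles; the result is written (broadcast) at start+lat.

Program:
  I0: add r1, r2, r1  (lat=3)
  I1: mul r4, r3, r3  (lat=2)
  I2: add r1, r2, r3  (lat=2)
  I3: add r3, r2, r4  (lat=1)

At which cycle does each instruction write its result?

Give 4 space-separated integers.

I0 add r1: issue@1 deps=(None,None) exec_start@1 write@4
I1 mul r4: issue@2 deps=(None,None) exec_start@2 write@4
I2 add r1: issue@3 deps=(None,None) exec_start@3 write@5
I3 add r3: issue@4 deps=(None,1) exec_start@4 write@5

Answer: 4 4 5 5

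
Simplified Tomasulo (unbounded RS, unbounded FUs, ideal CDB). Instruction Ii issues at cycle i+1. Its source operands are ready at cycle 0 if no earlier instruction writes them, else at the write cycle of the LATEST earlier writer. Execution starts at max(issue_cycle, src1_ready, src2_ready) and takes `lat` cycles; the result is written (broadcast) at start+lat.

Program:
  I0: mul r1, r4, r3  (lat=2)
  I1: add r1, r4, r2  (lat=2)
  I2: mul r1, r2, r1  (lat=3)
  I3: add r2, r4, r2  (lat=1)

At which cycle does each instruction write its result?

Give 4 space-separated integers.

Answer: 3 4 7 5

Derivation:
I0 mul r1: issue@1 deps=(None,None) exec_start@1 write@3
I1 add r1: issue@2 deps=(None,None) exec_start@2 write@4
I2 mul r1: issue@3 deps=(None,1) exec_start@4 write@7
I3 add r2: issue@4 deps=(None,None) exec_start@4 write@5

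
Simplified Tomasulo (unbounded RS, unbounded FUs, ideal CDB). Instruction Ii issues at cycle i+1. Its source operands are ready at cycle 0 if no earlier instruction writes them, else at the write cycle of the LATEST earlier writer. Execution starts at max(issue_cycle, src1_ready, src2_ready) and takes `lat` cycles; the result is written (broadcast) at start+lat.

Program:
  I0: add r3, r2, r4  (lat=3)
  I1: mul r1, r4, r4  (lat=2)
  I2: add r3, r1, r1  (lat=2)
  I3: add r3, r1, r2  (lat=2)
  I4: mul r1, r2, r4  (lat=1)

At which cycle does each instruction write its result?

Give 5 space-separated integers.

I0 add r3: issue@1 deps=(None,None) exec_start@1 write@4
I1 mul r1: issue@2 deps=(None,None) exec_start@2 write@4
I2 add r3: issue@3 deps=(1,1) exec_start@4 write@6
I3 add r3: issue@4 deps=(1,None) exec_start@4 write@6
I4 mul r1: issue@5 deps=(None,None) exec_start@5 write@6

Answer: 4 4 6 6 6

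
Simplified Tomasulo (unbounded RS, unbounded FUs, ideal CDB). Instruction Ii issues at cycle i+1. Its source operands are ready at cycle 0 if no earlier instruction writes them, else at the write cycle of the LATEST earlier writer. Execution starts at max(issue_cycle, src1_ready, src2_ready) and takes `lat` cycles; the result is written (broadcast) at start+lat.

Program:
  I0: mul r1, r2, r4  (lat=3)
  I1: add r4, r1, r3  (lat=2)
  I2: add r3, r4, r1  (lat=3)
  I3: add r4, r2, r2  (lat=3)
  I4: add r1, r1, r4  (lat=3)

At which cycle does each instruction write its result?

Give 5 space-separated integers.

I0 mul r1: issue@1 deps=(None,None) exec_start@1 write@4
I1 add r4: issue@2 deps=(0,None) exec_start@4 write@6
I2 add r3: issue@3 deps=(1,0) exec_start@6 write@9
I3 add r4: issue@4 deps=(None,None) exec_start@4 write@7
I4 add r1: issue@5 deps=(0,3) exec_start@7 write@10

Answer: 4 6 9 7 10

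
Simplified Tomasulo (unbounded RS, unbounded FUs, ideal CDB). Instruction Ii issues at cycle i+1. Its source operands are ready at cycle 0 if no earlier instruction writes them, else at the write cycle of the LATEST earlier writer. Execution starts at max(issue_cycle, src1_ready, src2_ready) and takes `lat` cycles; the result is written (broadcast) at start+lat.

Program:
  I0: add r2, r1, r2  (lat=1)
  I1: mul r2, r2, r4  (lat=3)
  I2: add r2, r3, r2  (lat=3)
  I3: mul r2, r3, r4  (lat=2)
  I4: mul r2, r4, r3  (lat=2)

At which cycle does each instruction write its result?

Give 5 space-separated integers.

Answer: 2 5 8 6 7

Derivation:
I0 add r2: issue@1 deps=(None,None) exec_start@1 write@2
I1 mul r2: issue@2 deps=(0,None) exec_start@2 write@5
I2 add r2: issue@3 deps=(None,1) exec_start@5 write@8
I3 mul r2: issue@4 deps=(None,None) exec_start@4 write@6
I4 mul r2: issue@5 deps=(None,None) exec_start@5 write@7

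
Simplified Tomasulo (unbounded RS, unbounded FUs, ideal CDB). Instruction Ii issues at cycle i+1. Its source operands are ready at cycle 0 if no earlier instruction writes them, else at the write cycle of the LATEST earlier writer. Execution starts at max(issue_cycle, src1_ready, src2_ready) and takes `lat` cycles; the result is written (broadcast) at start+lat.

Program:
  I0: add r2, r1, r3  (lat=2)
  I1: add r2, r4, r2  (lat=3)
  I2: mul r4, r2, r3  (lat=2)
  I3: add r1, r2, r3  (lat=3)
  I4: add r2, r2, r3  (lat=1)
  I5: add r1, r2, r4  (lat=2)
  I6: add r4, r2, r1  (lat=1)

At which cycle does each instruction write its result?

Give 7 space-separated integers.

Answer: 3 6 8 9 7 10 11

Derivation:
I0 add r2: issue@1 deps=(None,None) exec_start@1 write@3
I1 add r2: issue@2 deps=(None,0) exec_start@3 write@6
I2 mul r4: issue@3 deps=(1,None) exec_start@6 write@8
I3 add r1: issue@4 deps=(1,None) exec_start@6 write@9
I4 add r2: issue@5 deps=(1,None) exec_start@6 write@7
I5 add r1: issue@6 deps=(4,2) exec_start@8 write@10
I6 add r4: issue@7 deps=(4,5) exec_start@10 write@11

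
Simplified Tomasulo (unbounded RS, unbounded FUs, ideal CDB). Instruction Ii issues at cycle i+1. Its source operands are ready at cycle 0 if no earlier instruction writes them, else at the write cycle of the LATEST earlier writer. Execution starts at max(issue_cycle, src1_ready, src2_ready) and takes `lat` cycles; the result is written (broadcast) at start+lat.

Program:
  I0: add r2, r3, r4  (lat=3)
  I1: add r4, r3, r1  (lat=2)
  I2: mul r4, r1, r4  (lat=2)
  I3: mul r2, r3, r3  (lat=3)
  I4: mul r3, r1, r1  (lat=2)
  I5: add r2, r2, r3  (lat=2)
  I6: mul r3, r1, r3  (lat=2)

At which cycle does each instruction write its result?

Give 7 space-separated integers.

Answer: 4 4 6 7 7 9 9

Derivation:
I0 add r2: issue@1 deps=(None,None) exec_start@1 write@4
I1 add r4: issue@2 deps=(None,None) exec_start@2 write@4
I2 mul r4: issue@3 deps=(None,1) exec_start@4 write@6
I3 mul r2: issue@4 deps=(None,None) exec_start@4 write@7
I4 mul r3: issue@5 deps=(None,None) exec_start@5 write@7
I5 add r2: issue@6 deps=(3,4) exec_start@7 write@9
I6 mul r3: issue@7 deps=(None,4) exec_start@7 write@9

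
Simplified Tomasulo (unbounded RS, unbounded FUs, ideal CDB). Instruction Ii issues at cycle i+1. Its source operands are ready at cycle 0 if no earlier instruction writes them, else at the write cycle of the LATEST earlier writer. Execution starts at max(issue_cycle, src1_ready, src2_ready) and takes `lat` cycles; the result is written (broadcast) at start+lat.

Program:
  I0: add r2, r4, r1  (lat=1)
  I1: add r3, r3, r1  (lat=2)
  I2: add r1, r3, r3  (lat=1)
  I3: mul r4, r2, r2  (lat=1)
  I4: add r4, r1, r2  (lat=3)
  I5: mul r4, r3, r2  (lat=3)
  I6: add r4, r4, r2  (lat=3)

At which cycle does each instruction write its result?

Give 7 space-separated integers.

I0 add r2: issue@1 deps=(None,None) exec_start@1 write@2
I1 add r3: issue@2 deps=(None,None) exec_start@2 write@4
I2 add r1: issue@3 deps=(1,1) exec_start@4 write@5
I3 mul r4: issue@4 deps=(0,0) exec_start@4 write@5
I4 add r4: issue@5 deps=(2,0) exec_start@5 write@8
I5 mul r4: issue@6 deps=(1,0) exec_start@6 write@9
I6 add r4: issue@7 deps=(5,0) exec_start@9 write@12

Answer: 2 4 5 5 8 9 12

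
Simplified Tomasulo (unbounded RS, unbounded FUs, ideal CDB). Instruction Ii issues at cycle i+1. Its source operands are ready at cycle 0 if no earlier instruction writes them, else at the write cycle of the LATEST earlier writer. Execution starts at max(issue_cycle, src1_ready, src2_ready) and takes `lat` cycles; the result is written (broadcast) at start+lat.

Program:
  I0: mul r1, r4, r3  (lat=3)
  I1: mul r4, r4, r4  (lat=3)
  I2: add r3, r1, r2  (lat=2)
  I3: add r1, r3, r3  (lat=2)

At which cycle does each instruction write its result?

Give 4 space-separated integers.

Answer: 4 5 6 8

Derivation:
I0 mul r1: issue@1 deps=(None,None) exec_start@1 write@4
I1 mul r4: issue@2 deps=(None,None) exec_start@2 write@5
I2 add r3: issue@3 deps=(0,None) exec_start@4 write@6
I3 add r1: issue@4 deps=(2,2) exec_start@6 write@8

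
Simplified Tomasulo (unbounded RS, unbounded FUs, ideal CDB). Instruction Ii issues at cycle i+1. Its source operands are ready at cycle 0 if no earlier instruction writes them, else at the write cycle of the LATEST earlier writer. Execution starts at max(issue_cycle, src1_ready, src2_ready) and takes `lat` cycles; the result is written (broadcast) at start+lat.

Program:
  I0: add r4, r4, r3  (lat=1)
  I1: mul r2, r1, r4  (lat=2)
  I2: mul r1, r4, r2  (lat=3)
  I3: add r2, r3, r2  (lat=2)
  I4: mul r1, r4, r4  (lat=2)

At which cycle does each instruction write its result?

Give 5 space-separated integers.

Answer: 2 4 7 6 7

Derivation:
I0 add r4: issue@1 deps=(None,None) exec_start@1 write@2
I1 mul r2: issue@2 deps=(None,0) exec_start@2 write@4
I2 mul r1: issue@3 deps=(0,1) exec_start@4 write@7
I3 add r2: issue@4 deps=(None,1) exec_start@4 write@6
I4 mul r1: issue@5 deps=(0,0) exec_start@5 write@7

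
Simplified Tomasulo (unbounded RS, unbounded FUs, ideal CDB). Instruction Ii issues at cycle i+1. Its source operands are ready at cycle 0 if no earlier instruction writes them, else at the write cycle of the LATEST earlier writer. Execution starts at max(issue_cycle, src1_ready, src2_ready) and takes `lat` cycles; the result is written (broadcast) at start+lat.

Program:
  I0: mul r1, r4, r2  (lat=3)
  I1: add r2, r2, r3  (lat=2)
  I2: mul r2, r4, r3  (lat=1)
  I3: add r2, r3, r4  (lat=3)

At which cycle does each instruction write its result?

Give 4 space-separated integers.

I0 mul r1: issue@1 deps=(None,None) exec_start@1 write@4
I1 add r2: issue@2 deps=(None,None) exec_start@2 write@4
I2 mul r2: issue@3 deps=(None,None) exec_start@3 write@4
I3 add r2: issue@4 deps=(None,None) exec_start@4 write@7

Answer: 4 4 4 7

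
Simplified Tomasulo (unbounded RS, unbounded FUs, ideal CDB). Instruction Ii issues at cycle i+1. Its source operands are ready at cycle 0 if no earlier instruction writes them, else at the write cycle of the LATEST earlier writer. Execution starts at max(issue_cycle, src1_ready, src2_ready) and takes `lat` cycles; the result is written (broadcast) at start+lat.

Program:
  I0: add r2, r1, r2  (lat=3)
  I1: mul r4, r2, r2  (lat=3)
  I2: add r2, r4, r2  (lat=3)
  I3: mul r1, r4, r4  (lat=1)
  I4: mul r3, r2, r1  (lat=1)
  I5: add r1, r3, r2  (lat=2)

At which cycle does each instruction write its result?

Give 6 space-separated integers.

I0 add r2: issue@1 deps=(None,None) exec_start@1 write@4
I1 mul r4: issue@2 deps=(0,0) exec_start@4 write@7
I2 add r2: issue@3 deps=(1,0) exec_start@7 write@10
I3 mul r1: issue@4 deps=(1,1) exec_start@7 write@8
I4 mul r3: issue@5 deps=(2,3) exec_start@10 write@11
I5 add r1: issue@6 deps=(4,2) exec_start@11 write@13

Answer: 4 7 10 8 11 13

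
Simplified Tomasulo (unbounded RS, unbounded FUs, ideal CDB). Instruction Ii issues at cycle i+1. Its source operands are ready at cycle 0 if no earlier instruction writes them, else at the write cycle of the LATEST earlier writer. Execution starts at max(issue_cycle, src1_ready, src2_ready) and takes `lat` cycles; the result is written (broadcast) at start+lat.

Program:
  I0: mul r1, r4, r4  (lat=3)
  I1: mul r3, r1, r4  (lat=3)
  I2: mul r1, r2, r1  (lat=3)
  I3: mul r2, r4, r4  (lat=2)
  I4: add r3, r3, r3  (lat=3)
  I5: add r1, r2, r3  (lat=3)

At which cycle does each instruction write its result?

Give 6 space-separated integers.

I0 mul r1: issue@1 deps=(None,None) exec_start@1 write@4
I1 mul r3: issue@2 deps=(0,None) exec_start@4 write@7
I2 mul r1: issue@3 deps=(None,0) exec_start@4 write@7
I3 mul r2: issue@4 deps=(None,None) exec_start@4 write@6
I4 add r3: issue@5 deps=(1,1) exec_start@7 write@10
I5 add r1: issue@6 deps=(3,4) exec_start@10 write@13

Answer: 4 7 7 6 10 13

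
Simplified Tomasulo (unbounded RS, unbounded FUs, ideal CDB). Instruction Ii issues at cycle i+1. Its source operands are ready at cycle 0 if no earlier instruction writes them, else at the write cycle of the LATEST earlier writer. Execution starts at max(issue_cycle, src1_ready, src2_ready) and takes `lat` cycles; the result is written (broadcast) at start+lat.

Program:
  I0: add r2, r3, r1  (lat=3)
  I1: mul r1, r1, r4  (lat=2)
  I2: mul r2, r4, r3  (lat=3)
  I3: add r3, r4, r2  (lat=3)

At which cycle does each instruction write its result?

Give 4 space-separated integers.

I0 add r2: issue@1 deps=(None,None) exec_start@1 write@4
I1 mul r1: issue@2 deps=(None,None) exec_start@2 write@4
I2 mul r2: issue@3 deps=(None,None) exec_start@3 write@6
I3 add r3: issue@4 deps=(None,2) exec_start@6 write@9

Answer: 4 4 6 9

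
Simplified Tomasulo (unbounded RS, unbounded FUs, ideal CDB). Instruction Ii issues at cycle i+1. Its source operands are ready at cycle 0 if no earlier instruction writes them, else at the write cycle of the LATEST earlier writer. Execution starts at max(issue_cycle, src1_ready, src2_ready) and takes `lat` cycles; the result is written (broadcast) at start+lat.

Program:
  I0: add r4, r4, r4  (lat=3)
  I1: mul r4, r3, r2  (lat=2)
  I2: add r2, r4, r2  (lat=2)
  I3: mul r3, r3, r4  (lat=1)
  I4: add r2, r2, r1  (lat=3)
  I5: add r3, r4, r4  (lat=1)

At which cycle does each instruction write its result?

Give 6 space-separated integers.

I0 add r4: issue@1 deps=(None,None) exec_start@1 write@4
I1 mul r4: issue@2 deps=(None,None) exec_start@2 write@4
I2 add r2: issue@3 deps=(1,None) exec_start@4 write@6
I3 mul r3: issue@4 deps=(None,1) exec_start@4 write@5
I4 add r2: issue@5 deps=(2,None) exec_start@6 write@9
I5 add r3: issue@6 deps=(1,1) exec_start@6 write@7

Answer: 4 4 6 5 9 7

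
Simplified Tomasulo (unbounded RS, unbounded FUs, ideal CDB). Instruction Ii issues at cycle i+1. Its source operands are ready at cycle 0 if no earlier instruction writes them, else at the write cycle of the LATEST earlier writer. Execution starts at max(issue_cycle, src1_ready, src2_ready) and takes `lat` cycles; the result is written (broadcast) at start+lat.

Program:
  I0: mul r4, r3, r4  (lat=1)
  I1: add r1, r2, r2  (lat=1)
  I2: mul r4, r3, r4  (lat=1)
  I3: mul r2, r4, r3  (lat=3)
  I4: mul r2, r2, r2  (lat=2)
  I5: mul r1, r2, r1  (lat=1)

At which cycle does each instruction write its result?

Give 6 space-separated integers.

Answer: 2 3 4 7 9 10

Derivation:
I0 mul r4: issue@1 deps=(None,None) exec_start@1 write@2
I1 add r1: issue@2 deps=(None,None) exec_start@2 write@3
I2 mul r4: issue@3 deps=(None,0) exec_start@3 write@4
I3 mul r2: issue@4 deps=(2,None) exec_start@4 write@7
I4 mul r2: issue@5 deps=(3,3) exec_start@7 write@9
I5 mul r1: issue@6 deps=(4,1) exec_start@9 write@10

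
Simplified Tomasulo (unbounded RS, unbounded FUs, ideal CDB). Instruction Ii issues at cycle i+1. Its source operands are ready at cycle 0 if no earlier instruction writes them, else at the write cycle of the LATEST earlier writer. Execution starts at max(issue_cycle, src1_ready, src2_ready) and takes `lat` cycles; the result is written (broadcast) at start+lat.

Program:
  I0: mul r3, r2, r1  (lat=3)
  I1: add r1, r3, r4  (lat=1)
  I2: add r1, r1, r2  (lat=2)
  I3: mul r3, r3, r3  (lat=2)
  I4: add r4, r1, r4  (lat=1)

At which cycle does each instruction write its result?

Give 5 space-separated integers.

I0 mul r3: issue@1 deps=(None,None) exec_start@1 write@4
I1 add r1: issue@2 deps=(0,None) exec_start@4 write@5
I2 add r1: issue@3 deps=(1,None) exec_start@5 write@7
I3 mul r3: issue@4 deps=(0,0) exec_start@4 write@6
I4 add r4: issue@5 deps=(2,None) exec_start@7 write@8

Answer: 4 5 7 6 8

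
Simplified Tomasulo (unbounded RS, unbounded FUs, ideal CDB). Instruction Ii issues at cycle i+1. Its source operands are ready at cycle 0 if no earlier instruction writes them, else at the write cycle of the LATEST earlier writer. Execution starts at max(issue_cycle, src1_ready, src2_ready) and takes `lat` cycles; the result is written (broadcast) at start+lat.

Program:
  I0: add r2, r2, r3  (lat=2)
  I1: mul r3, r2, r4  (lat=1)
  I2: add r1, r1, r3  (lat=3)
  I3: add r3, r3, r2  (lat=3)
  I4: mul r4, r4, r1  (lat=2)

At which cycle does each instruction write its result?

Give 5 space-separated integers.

I0 add r2: issue@1 deps=(None,None) exec_start@1 write@3
I1 mul r3: issue@2 deps=(0,None) exec_start@3 write@4
I2 add r1: issue@3 deps=(None,1) exec_start@4 write@7
I3 add r3: issue@4 deps=(1,0) exec_start@4 write@7
I4 mul r4: issue@5 deps=(None,2) exec_start@7 write@9

Answer: 3 4 7 7 9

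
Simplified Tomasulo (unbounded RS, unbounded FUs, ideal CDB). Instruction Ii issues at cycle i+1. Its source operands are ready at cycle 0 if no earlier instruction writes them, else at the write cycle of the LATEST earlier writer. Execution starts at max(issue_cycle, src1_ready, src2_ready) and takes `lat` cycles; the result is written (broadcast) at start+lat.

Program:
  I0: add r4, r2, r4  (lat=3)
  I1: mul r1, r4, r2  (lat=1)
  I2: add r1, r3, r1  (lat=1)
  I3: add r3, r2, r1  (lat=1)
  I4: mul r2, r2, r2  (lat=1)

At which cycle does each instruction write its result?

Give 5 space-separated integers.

Answer: 4 5 6 7 6

Derivation:
I0 add r4: issue@1 deps=(None,None) exec_start@1 write@4
I1 mul r1: issue@2 deps=(0,None) exec_start@4 write@5
I2 add r1: issue@3 deps=(None,1) exec_start@5 write@6
I3 add r3: issue@4 deps=(None,2) exec_start@6 write@7
I4 mul r2: issue@5 deps=(None,None) exec_start@5 write@6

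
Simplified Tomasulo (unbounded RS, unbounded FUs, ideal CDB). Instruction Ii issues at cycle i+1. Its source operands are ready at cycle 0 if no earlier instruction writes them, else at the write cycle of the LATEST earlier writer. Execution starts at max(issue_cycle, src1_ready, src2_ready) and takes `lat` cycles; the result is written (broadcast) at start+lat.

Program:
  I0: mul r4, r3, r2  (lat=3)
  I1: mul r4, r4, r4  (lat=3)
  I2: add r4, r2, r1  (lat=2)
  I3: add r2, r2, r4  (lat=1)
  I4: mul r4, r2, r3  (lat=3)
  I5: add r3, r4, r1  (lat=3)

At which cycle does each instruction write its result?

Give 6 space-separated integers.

I0 mul r4: issue@1 deps=(None,None) exec_start@1 write@4
I1 mul r4: issue@2 deps=(0,0) exec_start@4 write@7
I2 add r4: issue@3 deps=(None,None) exec_start@3 write@5
I3 add r2: issue@4 deps=(None,2) exec_start@5 write@6
I4 mul r4: issue@5 deps=(3,None) exec_start@6 write@9
I5 add r3: issue@6 deps=(4,None) exec_start@9 write@12

Answer: 4 7 5 6 9 12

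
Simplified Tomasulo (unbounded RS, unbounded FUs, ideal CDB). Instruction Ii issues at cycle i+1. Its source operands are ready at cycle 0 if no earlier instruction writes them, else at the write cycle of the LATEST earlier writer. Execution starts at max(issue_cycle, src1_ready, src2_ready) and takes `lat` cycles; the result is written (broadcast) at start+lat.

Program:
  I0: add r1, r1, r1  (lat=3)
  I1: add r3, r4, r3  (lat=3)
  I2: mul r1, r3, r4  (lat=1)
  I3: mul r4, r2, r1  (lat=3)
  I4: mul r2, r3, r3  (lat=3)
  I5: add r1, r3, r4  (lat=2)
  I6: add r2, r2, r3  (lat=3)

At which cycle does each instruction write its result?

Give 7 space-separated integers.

I0 add r1: issue@1 deps=(None,None) exec_start@1 write@4
I1 add r3: issue@2 deps=(None,None) exec_start@2 write@5
I2 mul r1: issue@3 deps=(1,None) exec_start@5 write@6
I3 mul r4: issue@4 deps=(None,2) exec_start@6 write@9
I4 mul r2: issue@5 deps=(1,1) exec_start@5 write@8
I5 add r1: issue@6 deps=(1,3) exec_start@9 write@11
I6 add r2: issue@7 deps=(4,1) exec_start@8 write@11

Answer: 4 5 6 9 8 11 11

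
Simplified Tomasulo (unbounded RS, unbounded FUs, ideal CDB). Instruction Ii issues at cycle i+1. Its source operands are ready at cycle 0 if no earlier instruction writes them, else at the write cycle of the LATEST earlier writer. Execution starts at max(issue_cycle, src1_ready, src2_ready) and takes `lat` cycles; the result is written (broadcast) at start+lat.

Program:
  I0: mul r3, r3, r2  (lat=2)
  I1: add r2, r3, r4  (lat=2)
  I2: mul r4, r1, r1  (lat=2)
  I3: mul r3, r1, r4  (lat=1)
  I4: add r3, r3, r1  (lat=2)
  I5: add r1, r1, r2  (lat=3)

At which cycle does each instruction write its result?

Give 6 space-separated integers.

Answer: 3 5 5 6 8 9

Derivation:
I0 mul r3: issue@1 deps=(None,None) exec_start@1 write@3
I1 add r2: issue@2 deps=(0,None) exec_start@3 write@5
I2 mul r4: issue@3 deps=(None,None) exec_start@3 write@5
I3 mul r3: issue@4 deps=(None,2) exec_start@5 write@6
I4 add r3: issue@5 deps=(3,None) exec_start@6 write@8
I5 add r1: issue@6 deps=(None,1) exec_start@6 write@9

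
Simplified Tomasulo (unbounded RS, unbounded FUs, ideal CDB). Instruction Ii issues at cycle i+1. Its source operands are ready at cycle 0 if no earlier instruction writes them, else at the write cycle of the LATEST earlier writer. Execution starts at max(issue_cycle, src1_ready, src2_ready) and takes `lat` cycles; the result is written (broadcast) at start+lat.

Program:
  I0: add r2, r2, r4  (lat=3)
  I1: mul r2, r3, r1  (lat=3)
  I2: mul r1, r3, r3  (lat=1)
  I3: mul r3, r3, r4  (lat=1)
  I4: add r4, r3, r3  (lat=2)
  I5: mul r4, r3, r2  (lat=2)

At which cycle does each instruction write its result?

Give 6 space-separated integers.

I0 add r2: issue@1 deps=(None,None) exec_start@1 write@4
I1 mul r2: issue@2 deps=(None,None) exec_start@2 write@5
I2 mul r1: issue@3 deps=(None,None) exec_start@3 write@4
I3 mul r3: issue@4 deps=(None,None) exec_start@4 write@5
I4 add r4: issue@5 deps=(3,3) exec_start@5 write@7
I5 mul r4: issue@6 deps=(3,1) exec_start@6 write@8

Answer: 4 5 4 5 7 8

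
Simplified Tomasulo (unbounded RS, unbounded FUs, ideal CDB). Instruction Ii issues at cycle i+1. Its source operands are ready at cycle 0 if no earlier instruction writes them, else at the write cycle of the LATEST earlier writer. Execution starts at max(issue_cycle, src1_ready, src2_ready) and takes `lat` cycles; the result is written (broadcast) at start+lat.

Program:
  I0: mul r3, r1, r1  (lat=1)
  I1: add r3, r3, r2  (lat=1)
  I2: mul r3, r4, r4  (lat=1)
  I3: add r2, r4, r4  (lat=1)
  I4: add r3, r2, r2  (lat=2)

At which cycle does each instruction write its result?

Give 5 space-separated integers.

I0 mul r3: issue@1 deps=(None,None) exec_start@1 write@2
I1 add r3: issue@2 deps=(0,None) exec_start@2 write@3
I2 mul r3: issue@3 deps=(None,None) exec_start@3 write@4
I3 add r2: issue@4 deps=(None,None) exec_start@4 write@5
I4 add r3: issue@5 deps=(3,3) exec_start@5 write@7

Answer: 2 3 4 5 7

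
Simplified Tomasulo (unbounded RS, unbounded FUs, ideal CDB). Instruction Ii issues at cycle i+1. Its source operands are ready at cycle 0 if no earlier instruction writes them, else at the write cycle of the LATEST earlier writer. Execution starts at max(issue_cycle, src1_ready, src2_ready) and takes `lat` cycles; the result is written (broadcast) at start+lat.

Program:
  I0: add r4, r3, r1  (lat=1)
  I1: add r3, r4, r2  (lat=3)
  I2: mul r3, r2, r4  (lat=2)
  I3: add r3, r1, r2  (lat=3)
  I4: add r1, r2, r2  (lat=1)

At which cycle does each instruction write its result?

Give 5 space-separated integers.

Answer: 2 5 5 7 6

Derivation:
I0 add r4: issue@1 deps=(None,None) exec_start@1 write@2
I1 add r3: issue@2 deps=(0,None) exec_start@2 write@5
I2 mul r3: issue@3 deps=(None,0) exec_start@3 write@5
I3 add r3: issue@4 deps=(None,None) exec_start@4 write@7
I4 add r1: issue@5 deps=(None,None) exec_start@5 write@6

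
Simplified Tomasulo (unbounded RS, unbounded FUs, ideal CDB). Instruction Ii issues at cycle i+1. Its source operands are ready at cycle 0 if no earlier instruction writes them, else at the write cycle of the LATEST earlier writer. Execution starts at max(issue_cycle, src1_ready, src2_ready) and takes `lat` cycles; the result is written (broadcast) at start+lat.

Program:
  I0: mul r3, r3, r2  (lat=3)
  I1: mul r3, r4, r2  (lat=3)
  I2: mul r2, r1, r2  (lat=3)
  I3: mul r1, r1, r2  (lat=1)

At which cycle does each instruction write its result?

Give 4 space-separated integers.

Answer: 4 5 6 7

Derivation:
I0 mul r3: issue@1 deps=(None,None) exec_start@1 write@4
I1 mul r3: issue@2 deps=(None,None) exec_start@2 write@5
I2 mul r2: issue@3 deps=(None,None) exec_start@3 write@6
I3 mul r1: issue@4 deps=(None,2) exec_start@6 write@7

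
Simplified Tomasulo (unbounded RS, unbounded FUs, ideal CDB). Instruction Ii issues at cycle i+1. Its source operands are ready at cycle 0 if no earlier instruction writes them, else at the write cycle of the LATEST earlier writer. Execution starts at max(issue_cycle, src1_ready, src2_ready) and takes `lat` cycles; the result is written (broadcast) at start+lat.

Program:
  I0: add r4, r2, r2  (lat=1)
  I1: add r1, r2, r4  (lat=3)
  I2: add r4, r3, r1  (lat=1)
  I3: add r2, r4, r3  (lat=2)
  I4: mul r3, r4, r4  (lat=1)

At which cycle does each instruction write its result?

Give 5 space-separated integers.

Answer: 2 5 6 8 7

Derivation:
I0 add r4: issue@1 deps=(None,None) exec_start@1 write@2
I1 add r1: issue@2 deps=(None,0) exec_start@2 write@5
I2 add r4: issue@3 deps=(None,1) exec_start@5 write@6
I3 add r2: issue@4 deps=(2,None) exec_start@6 write@8
I4 mul r3: issue@5 deps=(2,2) exec_start@6 write@7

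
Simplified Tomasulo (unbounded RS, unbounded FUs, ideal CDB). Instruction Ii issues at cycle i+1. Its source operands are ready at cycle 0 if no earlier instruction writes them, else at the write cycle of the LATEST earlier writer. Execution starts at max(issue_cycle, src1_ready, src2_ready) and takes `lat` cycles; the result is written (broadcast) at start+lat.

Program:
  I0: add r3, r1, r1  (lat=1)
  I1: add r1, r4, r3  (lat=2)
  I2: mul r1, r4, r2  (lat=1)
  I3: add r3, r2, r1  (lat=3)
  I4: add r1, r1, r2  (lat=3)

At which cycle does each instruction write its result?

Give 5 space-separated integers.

I0 add r3: issue@1 deps=(None,None) exec_start@1 write@2
I1 add r1: issue@2 deps=(None,0) exec_start@2 write@4
I2 mul r1: issue@3 deps=(None,None) exec_start@3 write@4
I3 add r3: issue@4 deps=(None,2) exec_start@4 write@7
I4 add r1: issue@5 deps=(2,None) exec_start@5 write@8

Answer: 2 4 4 7 8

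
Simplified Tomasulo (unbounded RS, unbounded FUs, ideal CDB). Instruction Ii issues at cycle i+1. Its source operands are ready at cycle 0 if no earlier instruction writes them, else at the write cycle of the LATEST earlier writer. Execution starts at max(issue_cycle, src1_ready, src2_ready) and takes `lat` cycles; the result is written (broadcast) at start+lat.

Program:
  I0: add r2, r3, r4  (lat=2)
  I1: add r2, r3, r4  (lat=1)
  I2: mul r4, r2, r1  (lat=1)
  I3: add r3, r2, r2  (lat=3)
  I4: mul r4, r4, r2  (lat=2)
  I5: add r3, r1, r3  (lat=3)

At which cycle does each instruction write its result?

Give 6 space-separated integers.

Answer: 3 3 4 7 7 10

Derivation:
I0 add r2: issue@1 deps=(None,None) exec_start@1 write@3
I1 add r2: issue@2 deps=(None,None) exec_start@2 write@3
I2 mul r4: issue@3 deps=(1,None) exec_start@3 write@4
I3 add r3: issue@4 deps=(1,1) exec_start@4 write@7
I4 mul r4: issue@5 deps=(2,1) exec_start@5 write@7
I5 add r3: issue@6 deps=(None,3) exec_start@7 write@10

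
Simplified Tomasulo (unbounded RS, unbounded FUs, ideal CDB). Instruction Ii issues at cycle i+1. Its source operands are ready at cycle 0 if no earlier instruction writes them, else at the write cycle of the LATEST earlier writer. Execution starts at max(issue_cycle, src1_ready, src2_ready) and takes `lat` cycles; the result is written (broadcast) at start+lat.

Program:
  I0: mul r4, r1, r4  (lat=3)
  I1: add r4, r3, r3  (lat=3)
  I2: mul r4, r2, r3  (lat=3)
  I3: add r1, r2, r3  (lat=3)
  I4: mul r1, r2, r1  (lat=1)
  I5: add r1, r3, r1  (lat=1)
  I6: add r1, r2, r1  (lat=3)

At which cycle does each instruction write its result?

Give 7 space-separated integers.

I0 mul r4: issue@1 deps=(None,None) exec_start@1 write@4
I1 add r4: issue@2 deps=(None,None) exec_start@2 write@5
I2 mul r4: issue@3 deps=(None,None) exec_start@3 write@6
I3 add r1: issue@4 deps=(None,None) exec_start@4 write@7
I4 mul r1: issue@5 deps=(None,3) exec_start@7 write@8
I5 add r1: issue@6 deps=(None,4) exec_start@8 write@9
I6 add r1: issue@7 deps=(None,5) exec_start@9 write@12

Answer: 4 5 6 7 8 9 12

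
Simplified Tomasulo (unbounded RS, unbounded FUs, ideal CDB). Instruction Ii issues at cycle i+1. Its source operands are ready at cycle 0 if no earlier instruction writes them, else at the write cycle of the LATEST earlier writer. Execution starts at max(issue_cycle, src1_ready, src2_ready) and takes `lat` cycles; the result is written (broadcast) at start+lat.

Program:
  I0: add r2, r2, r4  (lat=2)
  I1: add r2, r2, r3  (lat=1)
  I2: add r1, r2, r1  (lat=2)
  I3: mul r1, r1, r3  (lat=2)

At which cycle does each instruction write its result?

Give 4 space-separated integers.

I0 add r2: issue@1 deps=(None,None) exec_start@1 write@3
I1 add r2: issue@2 deps=(0,None) exec_start@3 write@4
I2 add r1: issue@3 deps=(1,None) exec_start@4 write@6
I3 mul r1: issue@4 deps=(2,None) exec_start@6 write@8

Answer: 3 4 6 8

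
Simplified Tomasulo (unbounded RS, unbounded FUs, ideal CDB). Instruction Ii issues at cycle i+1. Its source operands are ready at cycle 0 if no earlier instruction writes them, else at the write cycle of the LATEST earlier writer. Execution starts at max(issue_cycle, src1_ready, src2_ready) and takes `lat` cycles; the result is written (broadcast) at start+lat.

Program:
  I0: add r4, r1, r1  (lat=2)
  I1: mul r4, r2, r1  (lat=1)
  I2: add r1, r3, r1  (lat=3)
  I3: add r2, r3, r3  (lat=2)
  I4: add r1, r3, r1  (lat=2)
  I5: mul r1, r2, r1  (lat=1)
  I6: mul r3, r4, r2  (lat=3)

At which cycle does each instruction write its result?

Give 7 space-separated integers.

I0 add r4: issue@1 deps=(None,None) exec_start@1 write@3
I1 mul r4: issue@2 deps=(None,None) exec_start@2 write@3
I2 add r1: issue@3 deps=(None,None) exec_start@3 write@6
I3 add r2: issue@4 deps=(None,None) exec_start@4 write@6
I4 add r1: issue@5 deps=(None,2) exec_start@6 write@8
I5 mul r1: issue@6 deps=(3,4) exec_start@8 write@9
I6 mul r3: issue@7 deps=(1,3) exec_start@7 write@10

Answer: 3 3 6 6 8 9 10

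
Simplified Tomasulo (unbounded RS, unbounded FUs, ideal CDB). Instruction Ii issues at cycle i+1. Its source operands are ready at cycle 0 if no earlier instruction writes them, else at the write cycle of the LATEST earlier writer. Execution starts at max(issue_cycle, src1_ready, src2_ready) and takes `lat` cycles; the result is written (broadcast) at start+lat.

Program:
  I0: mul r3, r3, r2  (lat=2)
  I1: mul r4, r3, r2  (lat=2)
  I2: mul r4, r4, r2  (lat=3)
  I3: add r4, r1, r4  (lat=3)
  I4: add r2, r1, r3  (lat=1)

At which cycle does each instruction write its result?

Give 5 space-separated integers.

Answer: 3 5 8 11 6

Derivation:
I0 mul r3: issue@1 deps=(None,None) exec_start@1 write@3
I1 mul r4: issue@2 deps=(0,None) exec_start@3 write@5
I2 mul r4: issue@3 deps=(1,None) exec_start@5 write@8
I3 add r4: issue@4 deps=(None,2) exec_start@8 write@11
I4 add r2: issue@5 deps=(None,0) exec_start@5 write@6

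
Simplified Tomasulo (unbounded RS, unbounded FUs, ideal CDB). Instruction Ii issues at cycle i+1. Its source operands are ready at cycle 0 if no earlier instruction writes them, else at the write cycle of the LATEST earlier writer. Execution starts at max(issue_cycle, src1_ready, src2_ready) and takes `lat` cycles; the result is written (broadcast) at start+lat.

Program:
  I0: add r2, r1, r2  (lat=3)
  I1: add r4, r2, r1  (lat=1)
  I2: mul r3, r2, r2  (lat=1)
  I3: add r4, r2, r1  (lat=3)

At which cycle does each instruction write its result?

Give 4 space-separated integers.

Answer: 4 5 5 7

Derivation:
I0 add r2: issue@1 deps=(None,None) exec_start@1 write@4
I1 add r4: issue@2 deps=(0,None) exec_start@4 write@5
I2 mul r3: issue@3 deps=(0,0) exec_start@4 write@5
I3 add r4: issue@4 deps=(0,None) exec_start@4 write@7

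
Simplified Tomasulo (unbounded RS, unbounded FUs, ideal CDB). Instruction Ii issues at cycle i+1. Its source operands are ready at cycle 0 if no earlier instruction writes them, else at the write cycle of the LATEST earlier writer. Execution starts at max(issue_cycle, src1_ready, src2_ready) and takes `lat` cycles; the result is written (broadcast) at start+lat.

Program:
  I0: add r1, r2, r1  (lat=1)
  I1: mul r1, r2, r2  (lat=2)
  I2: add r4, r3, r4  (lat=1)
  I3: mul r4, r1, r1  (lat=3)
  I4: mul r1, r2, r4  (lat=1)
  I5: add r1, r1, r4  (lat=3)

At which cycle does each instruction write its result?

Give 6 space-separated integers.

I0 add r1: issue@1 deps=(None,None) exec_start@1 write@2
I1 mul r1: issue@2 deps=(None,None) exec_start@2 write@4
I2 add r4: issue@3 deps=(None,None) exec_start@3 write@4
I3 mul r4: issue@4 deps=(1,1) exec_start@4 write@7
I4 mul r1: issue@5 deps=(None,3) exec_start@7 write@8
I5 add r1: issue@6 deps=(4,3) exec_start@8 write@11

Answer: 2 4 4 7 8 11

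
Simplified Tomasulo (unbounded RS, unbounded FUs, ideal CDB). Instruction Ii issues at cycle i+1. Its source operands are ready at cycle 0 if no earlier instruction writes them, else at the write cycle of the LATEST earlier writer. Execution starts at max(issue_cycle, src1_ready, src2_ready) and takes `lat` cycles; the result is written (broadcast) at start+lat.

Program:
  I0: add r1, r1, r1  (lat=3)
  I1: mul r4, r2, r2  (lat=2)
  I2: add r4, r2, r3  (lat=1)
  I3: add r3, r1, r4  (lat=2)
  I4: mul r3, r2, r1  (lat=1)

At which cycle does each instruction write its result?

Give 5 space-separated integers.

I0 add r1: issue@1 deps=(None,None) exec_start@1 write@4
I1 mul r4: issue@2 deps=(None,None) exec_start@2 write@4
I2 add r4: issue@3 deps=(None,None) exec_start@3 write@4
I3 add r3: issue@4 deps=(0,2) exec_start@4 write@6
I4 mul r3: issue@5 deps=(None,0) exec_start@5 write@6

Answer: 4 4 4 6 6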